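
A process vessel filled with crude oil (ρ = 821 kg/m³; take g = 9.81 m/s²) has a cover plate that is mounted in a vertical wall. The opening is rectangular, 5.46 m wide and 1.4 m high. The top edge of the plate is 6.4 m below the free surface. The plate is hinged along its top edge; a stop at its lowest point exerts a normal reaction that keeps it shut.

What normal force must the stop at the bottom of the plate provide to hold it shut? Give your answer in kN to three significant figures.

P ≈ 226 kN

γ = ρg = 821 × 9.81 / 1000 = 8.05401 kN/m³.
The centroid lies 1.4/2 = 0.7 m below the top edge, so the centroid depth is h_c = 6.4 + 0.7 = 7.1 m.
A = 5.46 × 1.4 = 7.644 m².
Resultant F = γ·h_c·A = 8.05401 × 7.1 × 7.644 = 437.11 kN.
I_c = b·h³/12 = 5.46 × 1.4³/12 = 1.24852 m⁴.
Centre of pressure: y_p = y_c + I_c/(y_c·A) = 7.1 + 1.24852/(7.1 × 7.644) = 7.1 + 0.0230047 = 7.123 m along the plane.
The resultant acts 0.7 + 0.0230047 = 0.723005 m (along the plate) below the hinge at the top edge, so the moment about the hinge is M = F × 0.723005 = 437.11 × 0.723005 = 316.033 kN·m.
A normal force at the bottom, 1.4 m from the hinge, must supply this moment: P = 316.033/1.4 = 225.738 kN.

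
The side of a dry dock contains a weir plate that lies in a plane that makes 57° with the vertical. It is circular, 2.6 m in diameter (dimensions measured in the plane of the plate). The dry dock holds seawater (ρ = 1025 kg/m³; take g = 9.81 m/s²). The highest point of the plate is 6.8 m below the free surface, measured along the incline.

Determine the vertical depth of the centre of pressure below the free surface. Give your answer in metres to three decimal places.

γ = ρg = 1025 × 9.81 / 1000 = 10.05525 kN/m³.
The plate makes 57° with the vertical, i.e. θ = 90° − 57° = 33° to the horizontal. Measuring y along the incline from the free-surface line, vertical depth h = y·sinθ with sinθ = 0.544639.
The centroid is at the centre, 1.3 m below the top of the plate, so y_c = 6.8 + 1.3 = 8.1 m and h_c = 8.1 × 0.544639 = 4.41158 m.
A = π(1.3)² = 5.30929 m².
Resultant F = γ·h_c·A = 10.05525 × 4.41158 × 5.30929 = 235.518 kN.
I_c = πr⁴/4 = π × 1.3⁴/4 = 2.24318 m⁴.
Centre of pressure: y_p = y_c + I_c/(y_c·A) = 8.1 + 2.24318/(8.1 × 5.30929) = 8.1 + 0.0521606 = 8.15216 m along the plane.
Vertically, h_p = y_p·sinθ = 8.15216 × 0.544639 = 4.43998 m.

h_p = 4.440 m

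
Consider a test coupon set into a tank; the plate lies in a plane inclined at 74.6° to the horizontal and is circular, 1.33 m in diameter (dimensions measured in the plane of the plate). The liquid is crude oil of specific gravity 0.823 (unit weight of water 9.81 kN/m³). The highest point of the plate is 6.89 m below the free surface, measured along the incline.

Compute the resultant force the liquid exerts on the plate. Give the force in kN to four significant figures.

F ≈ 81.70 kN

γ = 0.823 × 9.81 = 8.07363 kN/m³.
Let θ = 74.6° be the plate's angle to the horizontal; measure y along the incline from where the plane meets the free surface. Vertical depth h = y·sinθ with sinθ = 0.964095.
The centroid is at the centre, 0.665 m below the top of the plate, so y_c = 6.89 + 0.665 = 7.555 m and h_c = 7.555 × 0.964095 = 7.28374 m.
A = π(0.665)² = 1.38929 m².
Resultant F = γ·h_c·A = 8.07363 × 7.28374 × 1.38929 = 81.6989 kN.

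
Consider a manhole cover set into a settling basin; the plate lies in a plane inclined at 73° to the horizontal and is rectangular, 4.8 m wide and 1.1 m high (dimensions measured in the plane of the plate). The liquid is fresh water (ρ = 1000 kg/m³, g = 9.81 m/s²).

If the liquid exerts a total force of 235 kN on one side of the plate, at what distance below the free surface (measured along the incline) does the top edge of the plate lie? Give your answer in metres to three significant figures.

γ = ρg = 1000 × 9.81 = 9810 N/m³ = 9.81 kN/m³.
A = 4.8 × 1.1 = 5.28 m².
From F = γ·h_c·A, the centroid depth is h_c = 235/(9.81 × 5.28) = 4.53696 m.
Let θ = 73° be the plate's angle to the horizontal; measure y along the incline from where the plane meets the free surface. Vertical depth h = y·sinθ with sinθ = 0.956305.
Along the incline, y_c = h_c/sinθ = 4.53696/0.956305 = 4.74426 m.
The centroid lies 1.1/2 = 0.55 m below the top edge, so the top edge sits at y_top = 4.74426 − 0.55 = 4.19426 m along the incline.

y_top ≈ 4.19 m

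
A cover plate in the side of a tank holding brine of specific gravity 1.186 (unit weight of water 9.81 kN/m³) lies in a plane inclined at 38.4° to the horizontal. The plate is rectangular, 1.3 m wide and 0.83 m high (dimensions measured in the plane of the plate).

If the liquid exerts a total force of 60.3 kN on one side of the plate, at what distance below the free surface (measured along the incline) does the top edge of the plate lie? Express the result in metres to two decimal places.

γ = 1.186 × 9.81 = 11.63466 kN/m³.
A = 1.3 × 0.83 = 1.079 m².
From F = γ·h_c·A, the centroid depth is h_c = 60.3/(11.63466 × 1.079) = 4.80333 m.
Let θ = 38.4° be the plate's angle to the horizontal; measure y along the incline from where the plane meets the free surface. Vertical depth h = y·sinθ with sinθ = 0.621148.
Along the incline, y_c = h_c/sinθ = 4.80333/0.621148 = 7.73299 m.
The centroid lies 0.83/2 = 0.415 m below the top edge, so the top edge sits at y_top = 7.73299 − 0.415 = 7.31799 m along the incline.

y_top ≈ 7.32 m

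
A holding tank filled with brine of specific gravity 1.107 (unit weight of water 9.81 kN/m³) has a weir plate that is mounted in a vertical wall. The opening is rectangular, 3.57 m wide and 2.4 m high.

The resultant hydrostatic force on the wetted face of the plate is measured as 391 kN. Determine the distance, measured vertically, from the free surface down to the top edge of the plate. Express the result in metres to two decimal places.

d_top ≈ 3.00 m

γ = 1.107 × 9.81 = 10.85967 kN/m³.
A = 3.57 × 2.4 = 8.568 m².
From F = γ·h_c·A, the centroid depth is h_c = 391/(10.85967 × 8.568) = 4.20224 m.
The centroid lies 2.4/2 = 1.2 m below the top edge, so the top edge sits at h_top = 4.20224 − 1.2 = 3.00224 m below the surface.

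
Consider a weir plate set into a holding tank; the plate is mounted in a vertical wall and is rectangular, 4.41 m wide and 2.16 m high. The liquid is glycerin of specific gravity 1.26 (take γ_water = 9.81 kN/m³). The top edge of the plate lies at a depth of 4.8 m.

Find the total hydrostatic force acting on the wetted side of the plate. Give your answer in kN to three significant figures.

γ = 1.26 × 9.81 = 12.3606 kN/m³.
The centroid lies 2.16/2 = 1.08 m below the top edge, so the centroid depth is h_c = 4.8 + 1.08 = 5.88 m.
A = 4.41 × 2.16 = 9.5256 m².
Resultant F = γ·h_c·A = 12.3606 × 5.88 × 9.5256 = 692.324 kN.

F ≈ 692 kN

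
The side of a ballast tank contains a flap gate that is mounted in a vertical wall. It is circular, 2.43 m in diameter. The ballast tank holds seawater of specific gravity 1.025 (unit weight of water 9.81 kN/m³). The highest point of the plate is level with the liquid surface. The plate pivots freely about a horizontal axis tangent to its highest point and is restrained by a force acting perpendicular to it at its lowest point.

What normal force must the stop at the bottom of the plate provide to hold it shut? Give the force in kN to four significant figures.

γ = 1.025 × 9.81 = 10.05525 kN/m³.
The centroid is at the centre, 1.215 m below the top of the plate, so the centroid depth is h_c = 1.215 m.
A = π(1.215)² = 4.6377 m².
Resultant F = γ·h_c·A = 10.05525 × 1.215 × 4.6377 = 56.6594 kN.
I_c = πr⁴/4 = π × 1.215⁴/4 = 1.71157 m⁴.
Centre of pressure: y_p = y_c + I_c/(y_c·A) = 1.215 + 1.71157/(1.215 × 4.6377) = 1.215 + 0.30375 = 1.51875 m along the plane.
The resultant acts 1.215 + 0.30375 = 1.51875 m (along the plate) below the hinge at the top edge, so the moment about the hinge is M = F × 1.51875 = 56.6594 × 1.51875 = 86.0515 kN·m.
A normal force at the bottom, 2.43 m from the hinge, must supply this moment: P = 86.0515/2.43 = 35.4121 kN.

P ≈ 35.41 kN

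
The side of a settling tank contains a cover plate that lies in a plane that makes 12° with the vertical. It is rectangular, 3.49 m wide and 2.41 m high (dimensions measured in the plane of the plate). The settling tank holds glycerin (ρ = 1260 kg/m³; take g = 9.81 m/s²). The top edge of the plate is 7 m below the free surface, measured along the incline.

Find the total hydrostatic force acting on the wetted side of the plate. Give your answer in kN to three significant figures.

γ = ρg = 1260 × 9.81 / 1000 = 12.3606 kN/m³.
The plate makes 12° with the vertical, i.e. θ = 90° − 12° = 78° to the horizontal. Measuring y along the incline from the free-surface line, vertical depth h = y·sinθ with sinθ = 0.978148.
The centroid lies 2.41/2 = 1.205 m below the top edge, so y_c = 7 + 1.205 = 8.205 m and h_c = 8.205 × 0.978148 = 8.0257 m.
A = 3.49 × 2.41 = 8.4109 m².
Resultant F = γ·h_c·A = 12.3606 × 8.0257 × 8.4109 = 834.382 kN.

F ≈ 834 kN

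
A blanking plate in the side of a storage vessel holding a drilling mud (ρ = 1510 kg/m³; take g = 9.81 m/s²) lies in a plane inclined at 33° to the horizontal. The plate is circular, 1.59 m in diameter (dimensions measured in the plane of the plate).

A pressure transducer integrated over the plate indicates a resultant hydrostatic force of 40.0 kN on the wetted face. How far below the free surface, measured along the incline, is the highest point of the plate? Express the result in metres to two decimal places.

γ = ρg = 1510 × 9.81 / 1000 = 14.8131 kN/m³.
A = π(0.795)² = 1.98557 m².
From F = γ·h_c·A, the centroid depth is h_c = 40.0/(14.8131 × 1.98557) = 1.35997 m.
Let θ = 33° be the plate's angle to the horizontal; measure y along the incline from where the plane meets the free surface. Vertical depth h = y·sinθ with sinθ = 0.544639.
Along the incline, y_c = h_c/sinθ = 1.35997/0.544639 = 2.49701 m.
The centroid is at the centre, 0.795 m below the top of the plate, so the highest point sits at y_top = 2.49701 − 0.795 = 1.70201 m along the incline.

y_top ≈ 1.70 m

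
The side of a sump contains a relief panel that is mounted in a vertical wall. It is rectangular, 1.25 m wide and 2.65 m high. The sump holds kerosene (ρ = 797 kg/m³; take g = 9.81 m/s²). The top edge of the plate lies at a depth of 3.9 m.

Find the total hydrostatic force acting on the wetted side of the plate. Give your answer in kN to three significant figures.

γ = ρg = 797 × 9.81 / 1000 = 7.81857 kN/m³.
The centroid lies 2.65/2 = 1.325 m below the top edge, so the centroid depth is h_c = 3.9 + 1.325 = 5.225 m.
A = 1.25 × 2.65 = 3.3125 m².
Resultant F = γ·h_c·A = 7.81857 × 5.225 × 3.3125 = 135.322 kN.

F ≈ 135 kN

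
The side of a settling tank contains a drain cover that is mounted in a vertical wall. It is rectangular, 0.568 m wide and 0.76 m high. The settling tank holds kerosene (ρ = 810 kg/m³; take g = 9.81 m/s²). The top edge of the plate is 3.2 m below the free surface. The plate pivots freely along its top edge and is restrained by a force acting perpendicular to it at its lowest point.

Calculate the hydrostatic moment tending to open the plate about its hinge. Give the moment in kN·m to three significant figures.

M ≈ 4.83 kN·m

γ = ρg = 810 × 9.81 / 1000 = 7.9461 kN/m³.
The centroid lies 0.76/2 = 0.38 m below the top edge, so the centroid depth is h_c = 3.2 + 0.38 = 3.58 m.
A = 0.568 × 0.76 = 0.43168 m².
Resultant F = γ·h_c·A = 7.9461 × 3.58 × 0.43168 = 12.28 kN.
I_c = b·h³/12 = 0.568 × 0.76³/12 = 0.0207782 m⁴.
Centre of pressure: y_p = y_c + I_c/(y_c·A) = 3.58 + 0.0207782/(3.58 × 0.43168) = 3.58 + 0.0134451 = 3.59345 m along the plane.
The resultant acts 0.38 + 0.0134451 = 0.393445 m (along the plate) below the hinge at the top edge, so the moment about the hinge is M = F × 0.393445 = 12.28 × 0.393445 = 4.8315 kN·m.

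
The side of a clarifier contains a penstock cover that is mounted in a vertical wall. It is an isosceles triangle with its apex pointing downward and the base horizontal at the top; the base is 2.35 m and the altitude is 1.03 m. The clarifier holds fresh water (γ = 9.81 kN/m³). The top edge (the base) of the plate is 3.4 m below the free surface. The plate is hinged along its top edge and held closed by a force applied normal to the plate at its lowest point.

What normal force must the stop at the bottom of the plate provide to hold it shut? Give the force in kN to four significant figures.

P ≈ 15.49 kN

γ = 9.81 kN/m³.
With the apex down, the centroid sits h/3 = 1.03/3 = 0.343333 m below the base (the top edge), so the centroid depth is h_c = 3.4 + 0.343333 = 3.74333 m.
A = ½ × 2.35 × 1.03 = 1.21025 m².
Resultant F = γ·h_c·A = 9.81 × 3.74333 × 1.21025 = 44.4429 kN.
I_c = b·h³/36 = 2.35 × 1.03³/36 = 0.0713308 m⁴.
Centre of pressure: y_p = y_c + I_c/(y_c·A) = 3.74333 + 0.0713308/(3.74333 × 1.21025) = 3.74333 + 0.015745 = 3.75907 m along the plane.
The resultant acts 0.343333 + 0.015745 = 0.359078 m (along the plate) below the hinge at the top edge, so the moment about the hinge is M = F × 0.359078 = 44.4429 × 0.359078 = 15.9585 kN·m.
A normal force at the bottom, 1.03 m from the hinge, must supply this moment: P = 15.9585/1.03 = 15.4937 kN.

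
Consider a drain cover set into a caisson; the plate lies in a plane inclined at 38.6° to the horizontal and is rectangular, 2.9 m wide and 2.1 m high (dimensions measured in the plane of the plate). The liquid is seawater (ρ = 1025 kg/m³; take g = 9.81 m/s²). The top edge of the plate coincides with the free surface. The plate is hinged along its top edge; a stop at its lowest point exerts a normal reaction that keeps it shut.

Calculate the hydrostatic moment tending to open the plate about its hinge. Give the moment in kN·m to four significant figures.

γ = ρg = 1025 × 9.81 / 1000 = 10.05525 kN/m³.
Let θ = 38.6° be the plate's angle to the horizontal; measure y along the incline from where the plane meets the free surface. Vertical depth h = y·sinθ with sinθ = 0.623880.
The centroid lies 2.1/2 = 1.05 m below the top edge, so y_c = 1.05 m and h_c = 1.05 × 0.623880 = 0.655074 m.
A = 2.9 × 2.1 = 6.09 m².
Resultant F = γ·h_c·A = 10.05525 × 0.655074 × 6.09 = 40.1144 kN.
I_c = b·h³/12 = 2.9 × 2.1³/12 = 2.23808 m⁴.
Centre of pressure: y_p = y_c + I_c/(y_c·A) = 1.05 + 2.23808/(1.05 × 6.09) = 1.05 + 0.350001 = 1.4 m along the plane.
The resultant acts 1.05 + 0.350001 = 1.4 m (along the plate) below the hinge at the top edge, so the moment about the hinge is M = F × 1.4 = 40.1144 × 1.4 = 56.1602 kN·m.

M ≈ 56.16 kN·m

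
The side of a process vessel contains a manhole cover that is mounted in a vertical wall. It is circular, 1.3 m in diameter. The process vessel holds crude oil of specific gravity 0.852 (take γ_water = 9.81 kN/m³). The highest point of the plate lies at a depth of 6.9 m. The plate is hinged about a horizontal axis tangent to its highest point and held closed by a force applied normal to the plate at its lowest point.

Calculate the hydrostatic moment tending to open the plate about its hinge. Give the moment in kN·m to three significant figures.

γ = 0.852 × 9.81 = 8.35812 kN/m³.
The centroid is at the centre, 0.65 m below the top of the plate, so the centroid depth is h_c = 6.9 + 0.65 = 7.55 m.
A = π(0.65)² = 1.32732 m².
Resultant F = γ·h_c·A = 8.35812 × 7.55 × 1.32732 = 83.7589 kN.
I_c = πr⁴/4 = π × 0.65⁴/4 = 0.140198 m⁴.
Centre of pressure: y_p = y_c + I_c/(y_c·A) = 7.55 + 0.140198/(7.55 × 1.32732) = 7.55 + 0.01399 = 7.56399 m along the plane.
The resultant acts 0.65 + 0.01399 = 0.66399 m (along the plate) below the hinge at the top edge, so the moment about the hinge is M = F × 0.66399 = 83.7589 × 0.66399 = 55.6151 kN·m.

M ≈ 55.6 kN·m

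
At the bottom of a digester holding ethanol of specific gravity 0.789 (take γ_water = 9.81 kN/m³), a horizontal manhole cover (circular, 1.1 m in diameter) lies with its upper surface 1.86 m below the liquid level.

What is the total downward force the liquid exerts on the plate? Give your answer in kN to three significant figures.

F ≈ 13.7 kN

γ = 0.789 × 9.81 = 7.74009 kN/m³.
The plate is horizontal, so pressure is uniform at p = γ·h = 7.74009 × 1.86 = 14.3966 kN/m².
A = π(0.55)² = 0.950332 m².
F = p·A = 14.3966 × 0.950332 = 13.6815 kN.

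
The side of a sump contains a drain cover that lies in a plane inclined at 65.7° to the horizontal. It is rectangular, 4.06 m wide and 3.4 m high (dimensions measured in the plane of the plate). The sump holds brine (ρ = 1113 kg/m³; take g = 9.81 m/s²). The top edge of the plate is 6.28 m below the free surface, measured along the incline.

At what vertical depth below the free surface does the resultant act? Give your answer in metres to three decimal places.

h_p = 7.383 m

γ = ρg = 1113 × 9.81 / 1000 = 10.91853 kN/m³.
Let θ = 65.7° be the plate's angle to the horizontal; measure y along the incline from where the plane meets the free surface. Vertical depth h = y·sinθ with sinθ = 0.911403.
The centroid lies 3.4/2 = 1.7 m below the top edge, so y_c = 6.28 + 1.7 = 7.98 m and h_c = 7.98 × 0.911403 = 7.273 m.
A = 4.06 × 3.4 = 13.804 m².
Resultant F = γ·h_c·A = 10.91853 × 7.273 × 13.804 = 1096.18 kN.
I_c = b·h³/12 = 4.06 × 3.4³/12 = 13.2979 m⁴.
Centre of pressure: y_p = y_c + I_c/(y_c·A) = 7.98 + 13.2979/(7.98 × 13.804) = 7.98 + 0.120719 = 8.10072 m along the plane.
Vertically, h_p = y_p·sinθ = 8.10072 × 0.911403 = 7.38302 m.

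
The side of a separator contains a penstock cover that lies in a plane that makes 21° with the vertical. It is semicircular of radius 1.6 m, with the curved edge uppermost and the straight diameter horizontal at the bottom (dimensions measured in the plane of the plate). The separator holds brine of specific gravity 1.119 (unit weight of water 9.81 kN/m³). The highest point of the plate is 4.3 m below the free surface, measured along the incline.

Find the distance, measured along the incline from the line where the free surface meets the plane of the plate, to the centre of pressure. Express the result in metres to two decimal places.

y_p = 5.26 m

γ = 1.119 × 9.81 = 10.97739 kN/m³.
The plate makes 21° with the vertical, i.e. θ = 90° − 21° = 69° to the horizontal. Measuring y along the incline from the free-surface line, vertical depth h = y·sinθ with sinθ = 0.933580.
The centroid lies 4r/(3π) = 0.679061 m above the diameter, so r − 4r/(3π) = 1.6 − 0.679061 = 0.920939 m below the topmost point, so y_c = 4.3 + 0.920939 = 5.22094 m and h_c = 5.22094 × 0.933580 = 4.87417 m.
A = πr²/2 = π × 1.6²/2 = 4.02124 m².
Resultant F = γ·h_c·A = 10.97739 × 4.87417 × 4.02124 = 215.159 kN.
I_c = (π/8 − 8/(9π))·r⁴ = 0.109757 × 1.6⁴ = 0.719303 m⁴.
Centre of pressure: y_p = y_c + I_c/(y_c·A) = 5.22094 + 0.719303/(5.22094 × 4.02124) = 5.22094 + 0.0342612 = 5.2552 m along the plane.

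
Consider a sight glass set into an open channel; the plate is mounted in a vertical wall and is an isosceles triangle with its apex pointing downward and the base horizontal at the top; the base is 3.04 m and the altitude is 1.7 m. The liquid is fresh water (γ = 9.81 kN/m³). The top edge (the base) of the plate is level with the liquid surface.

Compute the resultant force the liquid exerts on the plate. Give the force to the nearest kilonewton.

γ = 9.81 kN/m³.
With the apex down, the centroid sits h/3 = 1.7/3 = 0.566667 m below the base (the top edge), so the centroid depth is h_c = 0.566667 m.
A = ½ × 3.04 × 1.7 = 2.584 m².
Resultant F = γ·h_c·A = 9.81 × 0.566667 × 2.584 = 14.3645 kN.

F ≈ 14 kN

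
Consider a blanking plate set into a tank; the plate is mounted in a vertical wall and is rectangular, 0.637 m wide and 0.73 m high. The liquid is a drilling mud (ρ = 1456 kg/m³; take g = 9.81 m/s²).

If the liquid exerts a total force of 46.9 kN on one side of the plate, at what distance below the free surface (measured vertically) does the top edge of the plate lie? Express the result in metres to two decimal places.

d_top ≈ 6.70 m

γ = ρg = 1456 × 9.81 / 1000 = 14.28336 kN/m³.
A = 0.637 × 0.73 = 0.46501 m².
From F = γ·h_c·A, the centroid depth is h_c = 46.9/(14.28336 × 0.46501) = 7.06123 m.
The centroid lies 0.73/2 = 0.365 m below the top edge, so the top edge sits at h_top = 7.06123 − 0.365 = 6.69623 m below the surface.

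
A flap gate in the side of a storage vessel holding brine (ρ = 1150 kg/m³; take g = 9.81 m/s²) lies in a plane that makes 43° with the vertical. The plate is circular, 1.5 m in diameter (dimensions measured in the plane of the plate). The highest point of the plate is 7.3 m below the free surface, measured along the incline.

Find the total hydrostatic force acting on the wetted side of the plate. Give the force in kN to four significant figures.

F ≈ 117.4 kN

γ = ρg = 1150 × 9.81 / 1000 = 11.2815 kN/m³.
The plate makes 43° with the vertical, i.e. θ = 90° − 43° = 47° to the horizontal. Measuring y along the incline from the free-surface line, vertical depth h = y·sinθ with sinθ = 0.731354.
The centroid is at the centre, 0.75 m below the top of the plate, so y_c = 7.3 + 0.75 = 8.05 m and h_c = 8.05 × 0.731354 = 5.8874 m.
A = π(0.75)² = 1.76715 m².
Resultant F = γ·h_c·A = 11.2815 × 5.8874 × 1.76715 = 117.372 kN.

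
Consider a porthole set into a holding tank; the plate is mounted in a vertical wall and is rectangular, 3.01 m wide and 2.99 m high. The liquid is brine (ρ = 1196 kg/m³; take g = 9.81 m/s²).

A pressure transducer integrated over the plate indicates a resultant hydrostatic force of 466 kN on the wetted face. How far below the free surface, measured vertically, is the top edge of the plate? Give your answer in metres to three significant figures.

d_top ≈ 2.92 m

γ = ρg = 1196 × 9.81 / 1000 = 11.73276 kN/m³.
A = 3.01 × 2.99 = 8.9999 m².
From F = γ·h_c·A, the centroid depth is h_c = 466/(11.73276 × 8.9999) = 4.41314 m.
The centroid lies 2.99/2 = 1.495 m below the top edge, so the top edge sits at h_top = 4.41314 − 1.495 = 2.91814 m below the surface.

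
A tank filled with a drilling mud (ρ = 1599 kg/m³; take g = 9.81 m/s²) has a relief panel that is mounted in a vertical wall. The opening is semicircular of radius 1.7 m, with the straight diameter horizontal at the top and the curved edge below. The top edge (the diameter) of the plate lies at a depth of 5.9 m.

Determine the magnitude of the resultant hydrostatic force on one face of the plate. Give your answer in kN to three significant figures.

γ = ρg = 1599 × 9.81 / 1000 = 15.68619 kN/m³.
The centroid of a semicircle lies 4r/(3π) = 0.721502 m from the diameter, here below the top edge, so the centroid depth is h_c = 5.9 + 0.721502 = 6.6215 m.
A = πr²/2 = π × 1.7²/2 = 4.5396 m².
Resultant F = γ·h_c·A = 15.68619 × 6.6215 × 4.5396 = 471.511 kN.

F ≈ 472 kN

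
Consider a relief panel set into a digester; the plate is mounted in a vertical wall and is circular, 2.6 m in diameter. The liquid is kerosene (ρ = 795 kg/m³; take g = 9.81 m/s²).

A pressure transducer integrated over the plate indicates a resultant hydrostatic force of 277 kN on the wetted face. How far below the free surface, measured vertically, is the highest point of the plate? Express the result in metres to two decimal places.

γ = ρg = 795 × 9.81 / 1000 = 7.79895 kN/m³.
A = π(1.3)² = 5.30929 m².
From F = γ·h_c·A, the centroid depth is h_c = 277/(7.79895 × 5.30929) = 6.68971 m.
The centroid is at the centre, 1.3 m below the top of the plate, so the highest point sits at h_top = 6.68971 − 1.3 = 5.38971 m below the surface.

d_top ≈ 5.39 m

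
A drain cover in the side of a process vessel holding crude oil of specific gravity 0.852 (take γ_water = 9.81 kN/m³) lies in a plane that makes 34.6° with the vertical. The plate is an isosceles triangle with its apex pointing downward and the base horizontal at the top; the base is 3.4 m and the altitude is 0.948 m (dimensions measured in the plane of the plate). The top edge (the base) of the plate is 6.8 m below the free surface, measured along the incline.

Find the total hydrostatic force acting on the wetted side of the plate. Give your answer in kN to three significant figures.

γ = 0.852 × 9.81 = 8.35812 kN/m³.
The plate makes 34.6° with the vertical, i.e. θ = 90° − 34.6° = 55.4° to the horizontal. Measuring y along the incline from the free-surface line, vertical depth h = y·sinθ with sinθ = 0.823136.
With the apex down, the centroid sits h/3 = 0.948/3 = 0.316 m below the base (the top edge), so y_c = 6.8 + 0.316 = 7.116 m and h_c = 7.116 × 0.823136 = 5.85744 m.
A = ½ × 3.4 × 0.948 = 1.6116 m².
Resultant F = γ·h_c·A = 8.35812 × 5.85744 × 1.6116 = 78.8994 kN.

F ≈ 78.9 kN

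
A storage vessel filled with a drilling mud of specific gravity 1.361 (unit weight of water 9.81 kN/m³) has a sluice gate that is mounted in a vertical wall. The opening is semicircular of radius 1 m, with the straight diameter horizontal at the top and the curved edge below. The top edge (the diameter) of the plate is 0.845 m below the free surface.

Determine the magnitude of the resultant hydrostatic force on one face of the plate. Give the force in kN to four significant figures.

γ = 1.361 × 9.81 = 13.35141 kN/m³.
The centroid of a semicircle lies 4r/(3π) = 0.424413 m from the diameter, here below the top edge, so the centroid depth is h_c = 0.845 + 0.424413 = 1.26941 m.
A = πr²/2 = π × 1²/2 = 1.5708 m².
Resultant F = γ·h_c·A = 13.35141 × 1.26941 × 1.5708 = 26.6226 kN.

F ≈ 26.62 kN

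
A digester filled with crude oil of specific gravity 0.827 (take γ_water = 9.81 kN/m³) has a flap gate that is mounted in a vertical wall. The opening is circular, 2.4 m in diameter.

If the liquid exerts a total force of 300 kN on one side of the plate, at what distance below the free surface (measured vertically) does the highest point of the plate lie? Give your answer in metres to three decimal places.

γ = 0.827 × 9.81 = 8.11287 kN/m³.
A = π(1.2)² = 4.52389 m².
From F = γ·h_c·A, the centroid depth is h_c = 300/(8.11287 × 4.52389) = 8.174 m.
The centroid is at the centre, 1.2 m below the top of the plate, so the highest point sits at h_top = 8.174 − 1.2 = 6.974 m below the surface.

d_top ≈ 6.974 m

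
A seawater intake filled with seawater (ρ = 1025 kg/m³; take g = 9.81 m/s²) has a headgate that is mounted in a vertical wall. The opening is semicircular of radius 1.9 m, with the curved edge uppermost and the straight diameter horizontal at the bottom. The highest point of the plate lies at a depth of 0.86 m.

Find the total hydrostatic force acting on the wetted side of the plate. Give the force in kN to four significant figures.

F ≈ 111.4 kN

γ = ρg = 1025 × 9.81 / 1000 = 10.05525 kN/m³.
The centroid lies 4r/(3π) = 0.806385 m above the diameter, so r − 4r/(3π) = 1.9 − 0.806385 = 1.09361 m below the topmost point, so the centroid depth is h_c = 0.86 + 1.09361 = 1.95361 m.
A = πr²/2 = π × 1.9²/2 = 5.67057 m².
Resultant F = γ·h_c·A = 10.05525 × 1.95361 × 5.67057 = 111.393 kN.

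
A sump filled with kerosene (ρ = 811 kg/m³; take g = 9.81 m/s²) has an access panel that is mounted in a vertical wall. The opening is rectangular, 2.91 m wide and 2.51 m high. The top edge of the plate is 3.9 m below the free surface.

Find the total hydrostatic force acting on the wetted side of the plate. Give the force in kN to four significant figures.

F ≈ 299.6 kN

γ = ρg = 811 × 9.81 / 1000 = 7.95591 kN/m³.
The centroid lies 2.51/2 = 1.255 m below the top edge, so the centroid depth is h_c = 3.9 + 1.255 = 5.155 m.
A = 2.91 × 2.51 = 7.3041 m².
Resultant F = γ·h_c·A = 7.95591 × 5.155 × 7.3041 = 299.561 kN.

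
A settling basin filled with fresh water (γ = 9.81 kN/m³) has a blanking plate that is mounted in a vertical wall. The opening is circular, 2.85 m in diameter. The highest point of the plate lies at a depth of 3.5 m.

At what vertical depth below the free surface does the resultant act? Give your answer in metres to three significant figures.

h_p = 5.03 m

γ = 9.81 kN/m³.
The centroid is at the centre, 1.425 m below the top of the plate, so the centroid depth is h_c = 3.5 + 1.425 = 4.925 m.
A = π(1.425)² = 6.3794 m².
Resultant F = γ·h_c·A = 9.81 × 4.925 × 6.3794 = 308.216 kN.
I_c = πr⁴/4 = π × 1.425⁴/4 = 3.23854 m⁴.
Centre of pressure: y_p = y_c + I_c/(y_c·A) = 4.925 + 3.23854/(4.925 × 6.3794) = 4.925 + 0.103077 = 5.02808 m along the plane.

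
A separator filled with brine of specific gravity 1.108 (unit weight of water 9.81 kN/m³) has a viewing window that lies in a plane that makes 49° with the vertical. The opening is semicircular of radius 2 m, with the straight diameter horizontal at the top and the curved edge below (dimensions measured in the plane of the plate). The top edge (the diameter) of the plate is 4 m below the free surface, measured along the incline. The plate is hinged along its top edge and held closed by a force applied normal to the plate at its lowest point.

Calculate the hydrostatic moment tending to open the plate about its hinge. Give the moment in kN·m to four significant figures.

γ = 1.108 × 9.81 = 10.86948 kN/m³.
The plate makes 49° with the vertical, i.e. θ = 90° − 49° = 41° to the horizontal. Measuring y along the incline from the free-surface line, vertical depth h = y·sinθ with sinθ = 0.656059.
The centroid of a semicircle lies 4r/(3π) = 0.848826 m from the diameter, here below the top edge, so y_c = 4 + 0.848826 = 4.84883 m and h_c = 4.84883 × 0.656059 = 3.18112 m.
A = πr²/2 = π × 2²/2 = 6.28319 m².
Resultant F = γ·h_c·A = 10.86948 × 3.18112 × 6.28319 = 217.255 kN.
I_c = (π/8 − 8/(9π))·r⁴ = 0.109757 × 2⁴ = 1.75611 m⁴.
Centre of pressure: y_p = y_c + I_c/(y_c·A) = 4.84883 + 1.75611/(4.84883 × 6.28319) = 4.84883 + 0.0576414 = 4.90647 m along the plane.
The resultant acts 0.848826 + 0.0576414 = 0.906467 m (along the plate) below the hinge at the top edge, so the moment about the hinge is M = F × 0.906467 = 217.255 × 0.906467 = 196.934 kN·m.

M ≈ 196.9 kN·m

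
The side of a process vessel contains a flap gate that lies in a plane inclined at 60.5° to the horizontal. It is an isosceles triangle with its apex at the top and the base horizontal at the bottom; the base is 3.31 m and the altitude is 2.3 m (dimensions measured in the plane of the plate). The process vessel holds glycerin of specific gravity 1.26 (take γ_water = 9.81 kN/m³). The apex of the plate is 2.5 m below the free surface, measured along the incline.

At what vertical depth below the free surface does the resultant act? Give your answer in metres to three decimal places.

h_p = 3.574 m

γ = 1.26 × 9.81 = 12.3606 kN/m³.
Let θ = 60.5° be the plate's angle to the horizontal; measure y along the incline from where the plane meets the free surface. Vertical depth h = y·sinθ with sinθ = 0.870356.
With the apex up, the centroid sits 2h/3 = 2 × 2.3/3 = 1.53333 m below the apex, so y_c = 2.5 + 1.53333 = 4.03333 m and h_c = 4.03333 × 0.870356 = 3.51043 m.
A = ½ × 3.31 × 2.3 = 3.8065 m².
Resultant F = γ·h_c·A = 12.3606 × 3.51043 × 3.8065 = 165.168 kN.
I_c = b·h³/36 = 3.31 × 2.3³/36 = 1.11869 m⁴.
Centre of pressure: y_p = y_c + I_c/(y_c·A) = 4.03333 + 1.11869/(4.03333 × 3.8065) = 4.03333 + 0.0728652 = 4.1062 m along the plane.
Vertically, h_p = y_p·sinθ = 4.1062 × 0.870356 = 3.57386 m.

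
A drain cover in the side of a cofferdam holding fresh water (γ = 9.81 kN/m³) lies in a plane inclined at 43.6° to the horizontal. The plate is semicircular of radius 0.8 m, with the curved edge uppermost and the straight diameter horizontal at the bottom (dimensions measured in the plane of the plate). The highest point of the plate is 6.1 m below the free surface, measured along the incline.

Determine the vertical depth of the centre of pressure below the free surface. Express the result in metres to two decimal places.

γ = 9.81 kN/m³.
Let θ = 43.6° be the plate's angle to the horizontal; measure y along the incline from where the plane meets the free surface. Vertical depth h = y·sinθ with sinθ = 0.689620.
The centroid lies 4r/(3π) = 0.339531 m above the diameter, so r − 4r/(3π) = 0.8 − 0.339531 = 0.460469 m below the topmost point, so y_c = 6.1 + 0.460469 = 6.56047 m and h_c = 6.56047 × 0.689620 = 4.52423 m.
A = πr²/2 = π × 0.8²/2 = 1.00531 m².
Resultant F = γ·h_c·A = 9.81 × 4.52423 × 1.00531 = 44.6184 kN.
I_c = (π/8 − 8/(9π))·r⁴ = 0.109757 × 0.8⁴ = 0.0449565 m⁴.
Centre of pressure: y_p = y_c + I_c/(y_c·A) = 6.56047 + 0.0449565/(6.56047 × 1.00531) = 6.56047 + 0.00681644 = 6.56729 m along the plane.
Vertically, h_p = y_p·sinθ = 6.56729 × 0.689620 = 4.52893 m.

h_p = 4.53 m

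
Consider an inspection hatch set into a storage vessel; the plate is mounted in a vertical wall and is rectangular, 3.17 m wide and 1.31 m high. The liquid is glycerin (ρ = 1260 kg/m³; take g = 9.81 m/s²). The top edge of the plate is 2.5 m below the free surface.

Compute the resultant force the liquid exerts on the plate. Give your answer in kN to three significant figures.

F ≈ 162 kN

γ = ρg = 1260 × 9.81 / 1000 = 12.3606 kN/m³.
The centroid lies 1.31/2 = 0.655 m below the top edge, so the centroid depth is h_c = 2.5 + 0.655 = 3.155 m.
A = 3.17 × 1.31 = 4.1527 m².
Resultant F = γ·h_c·A = 12.3606 × 3.155 × 4.1527 = 161.946 kN.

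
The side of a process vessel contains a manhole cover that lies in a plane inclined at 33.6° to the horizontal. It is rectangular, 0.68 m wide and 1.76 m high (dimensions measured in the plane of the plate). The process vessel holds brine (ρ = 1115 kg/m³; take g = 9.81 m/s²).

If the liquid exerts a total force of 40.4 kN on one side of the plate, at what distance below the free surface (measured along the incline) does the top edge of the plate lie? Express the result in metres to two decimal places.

y_top ≈ 4.70 m

γ = ρg = 1115 × 9.81 / 1000 = 10.93815 kN/m³.
A = 0.68 × 1.76 = 1.1968 m².
From F = γ·h_c·A, the centroid depth is h_c = 40.4/(10.93815 × 1.1968) = 3.08614 m.
Let θ = 33.6° be the plate's angle to the horizontal; measure y along the incline from where the plane meets the free surface. Vertical depth h = y·sinθ with sinθ = 0.553392.
Along the incline, y_c = h_c/sinθ = 3.08614/0.553392 = 5.57677 m.
The centroid lies 1.76/2 = 0.88 m below the top edge, so the top edge sits at y_top = 5.57677 − 0.88 = 4.69677 m along the incline.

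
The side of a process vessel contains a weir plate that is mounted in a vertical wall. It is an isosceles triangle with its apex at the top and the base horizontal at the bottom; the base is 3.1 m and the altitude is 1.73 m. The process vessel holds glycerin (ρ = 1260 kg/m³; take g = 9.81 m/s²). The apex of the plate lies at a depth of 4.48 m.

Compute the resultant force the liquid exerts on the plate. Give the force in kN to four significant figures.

F ≈ 186.7 kN

γ = ρg = 1260 × 9.81 / 1000 = 12.3606 kN/m³.
With the apex up, the centroid sits 2h/3 = 2 × 1.73/3 = 1.15333 m below the apex, so the centroid depth is h_c = 4.48 + 1.15333 = 5.63333 m.
A = ½ × 3.1 × 1.73 = 2.6815 m².
Resultant F = γ·h_c·A = 12.3606 × 5.63333 × 2.6815 = 186.716 kN.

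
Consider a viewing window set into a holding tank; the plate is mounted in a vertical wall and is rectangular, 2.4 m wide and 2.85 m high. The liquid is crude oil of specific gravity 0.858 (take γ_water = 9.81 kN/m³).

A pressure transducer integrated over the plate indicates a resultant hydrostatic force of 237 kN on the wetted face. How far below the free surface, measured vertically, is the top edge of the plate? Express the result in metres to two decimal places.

d_top ≈ 2.69 m

γ = 0.858 × 9.81 = 8.41698 kN/m³.
A = 2.4 × 2.85 = 6.84 m².
From F = γ·h_c·A, the centroid depth is h_c = 237/(8.41698 × 6.84) = 4.11657 m.
The centroid lies 2.85/2 = 1.425 m below the top edge, so the top edge sits at h_top = 4.11657 − 1.425 = 2.69157 m below the surface.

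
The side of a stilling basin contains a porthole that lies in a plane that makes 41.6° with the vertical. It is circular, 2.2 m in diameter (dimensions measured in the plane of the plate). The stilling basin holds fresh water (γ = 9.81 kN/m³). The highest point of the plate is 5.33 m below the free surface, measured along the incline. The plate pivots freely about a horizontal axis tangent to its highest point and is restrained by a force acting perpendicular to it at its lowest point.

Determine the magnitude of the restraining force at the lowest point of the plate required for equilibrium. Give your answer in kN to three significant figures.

γ = 9.81 kN/m³.
The plate makes 41.6° with the vertical, i.e. θ = 90° − 41.6° = 48.4° to the horizontal. Measuring y along the incline from the free-surface line, vertical depth h = y·sinθ with sinθ = 0.747798.
The centroid is at the centre, 1.1 m below the top of the plate, so y_c = 5.33 + 1.1 = 6.43 m and h_c = 6.43 × 0.747798 = 4.80834 m.
A = π(1.1)² = 3.80133 m².
Resultant F = γ·h_c·A = 9.81 × 4.80834 × 3.80133 = 179.308 kN.
I_c = πr⁴/4 = π × 1.1⁴/4 = 1.1499 m⁴.
Centre of pressure: y_p = y_c + I_c/(y_c·A) = 6.43 + 1.1499/(6.43 × 3.80133) = 6.43 + 0.047045 = 6.47704 m along the plane.
The resultant acts 1.1 + 0.047045 = 1.14705 m (along the plate) below the hinge at the top edge, so the moment about the hinge is M = F × 1.14705 = 179.308 × 1.14705 = 205.675 kN·m.
A normal force at the bottom, 2.2 m from the hinge, must supply this moment: P = 205.675/2.2 = 93.4886 kN.

P ≈ 93.5 kN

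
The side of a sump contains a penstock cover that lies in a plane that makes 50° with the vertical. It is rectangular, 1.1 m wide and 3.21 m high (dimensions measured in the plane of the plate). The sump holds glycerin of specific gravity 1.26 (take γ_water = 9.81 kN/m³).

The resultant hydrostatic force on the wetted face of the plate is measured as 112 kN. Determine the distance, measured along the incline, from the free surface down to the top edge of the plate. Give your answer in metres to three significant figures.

y_top ≈ 2.39 m

γ = 1.26 × 9.81 = 12.3606 kN/m³.
A = 1.1 × 3.21 = 3.531 m².
From F = γ·h_c·A, the centroid depth is h_c = 112/(12.3606 × 3.531) = 2.56614 m.
The plate makes 50° with the vertical, i.e. θ = 90° − 50° = 40° to the horizontal. Measuring y along the incline from the free-surface line, vertical depth h = y·sinθ with sinθ = 0.642788.
Along the incline, y_c = h_c/sinθ = 2.56614/0.642788 = 3.9922 m.
The centroid lies 3.21/2 = 1.605 m below the top edge, so the top edge sits at y_top = 3.9922 − 1.605 = 2.3872 m along the incline.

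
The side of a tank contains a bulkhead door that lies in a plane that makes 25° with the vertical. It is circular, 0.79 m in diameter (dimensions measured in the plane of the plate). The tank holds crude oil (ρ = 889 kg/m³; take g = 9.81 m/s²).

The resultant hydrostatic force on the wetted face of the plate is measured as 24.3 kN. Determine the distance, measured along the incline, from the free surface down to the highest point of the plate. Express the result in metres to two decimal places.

γ = ρg = 889 × 9.81 / 1000 = 8.72109 kN/m³.
A = π(0.395)² = 0.490167 m².
From F = γ·h_c·A, the centroid depth is h_c = 24.3/(8.72109 × 0.490167) = 5.68449 m.
The plate makes 25° with the vertical, i.e. θ = 90° − 25° = 65° to the horizontal. Measuring y along the incline from the free-surface line, vertical depth h = y·sinθ with sinθ = 0.906308.
Along the incline, y_c = h_c/sinθ = 5.68449/0.906308 = 6.27214 m.
The centroid is at the centre, 0.395 m below the top of the plate, so the highest point sits at y_top = 6.27214 − 0.395 = 5.87714 m along the incline.

y_top ≈ 5.88 m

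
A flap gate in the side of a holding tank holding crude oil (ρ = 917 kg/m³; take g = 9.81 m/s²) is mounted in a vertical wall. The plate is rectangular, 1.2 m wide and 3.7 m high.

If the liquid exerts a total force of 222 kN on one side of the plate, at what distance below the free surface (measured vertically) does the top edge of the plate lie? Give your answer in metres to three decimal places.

d_top ≈ 3.708 m

γ = ρg = 917 × 9.81 / 1000 = 8.99577 kN/m³.
A = 1.2 × 3.7 = 4.44 m².
From F = γ·h_c·A, the centroid depth is h_c = 222/(8.99577 × 4.44) = 5.55817 m.
The centroid lies 3.7/2 = 1.85 m below the top edge, so the top edge sits at h_top = 5.55817 − 1.85 = 3.70817 m below the surface.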